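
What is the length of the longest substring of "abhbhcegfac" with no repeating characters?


Input: "abhbhcegfac"
Sliding window (track last position of each char):
  Position 0 ('a'): window [0,0] length 1 -- new best
  Position 1 ('b'): window [0,1] length 2 -- new best
  Position 2 ('h'): window [0,2] length 3 -- new best
  Position 3 ('b'): repeat (last at 1), move window start to 2
  Position 3 ('b'): window [2,3] length 2
  Position 4 ('h'): repeat (last at 2), move window start to 3
  Position 4 ('h'): window [3,4] length 2
  Position 5 ('c'): window [3,5] length 3
  Position 6 ('e'): window [3,6] length 4 -- new best
  Position 7 ('g'): window [3,7] length 5 -- new best
  Position 8 ('f'): window [3,8] length 6 -- new best
  Position 9 ('a'): window [3,9] length 7 -- new best
  Position 10 ('c'): repeat (last at 5), move window start to 6
  Position 10 ('c'): window [6,10] length 5
Longest substring with no repeats: "bhcegfa" with length 7

7


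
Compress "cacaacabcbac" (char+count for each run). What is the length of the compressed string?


Input: cacaacabcbac
Runs:
  'c' x 1 => "c1"
  'a' x 1 => "a1"
  'c' x 1 => "c1"
  'a' x 2 => "a2"
  'c' x 1 => "c1"
  'a' x 1 => "a1"
  'b' x 1 => "b1"
  'c' x 1 => "c1"
  'b' x 1 => "b1"
  'a' x 1 => "a1"
  'c' x 1 => "c1"
Compressed: "c1a1c1a2c1a1b1c1b1a1c1"
Compressed length: 22

22


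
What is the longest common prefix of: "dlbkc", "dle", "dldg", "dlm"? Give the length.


Words: dlbkc, dle, dldg, dlm
  Position 0: all 'd' => match
  Position 1: all 'l' => match
  Position 2: ('b', 'e', 'd', 'm') => mismatch, stop
LCP = "dl" (length 2)

2


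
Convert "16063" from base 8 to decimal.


Input: "16063" in base 8
Positional expansion:
  Digit '1' (value 1) x 8^4 = 4096
  Digit '6' (value 6) x 8^3 = 3072
  Digit '0' (value 0) x 8^2 = 0
  Digit '6' (value 6) x 8^1 = 48
  Digit '3' (value 3) x 8^0 = 3
Sum = 7219

7219


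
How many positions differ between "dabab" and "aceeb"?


Comparing "dabab" and "aceeb" position by position:
  Position 0: 'd' vs 'a' => DIFFER
  Position 1: 'a' vs 'c' => DIFFER
  Position 2: 'b' vs 'e' => DIFFER
  Position 3: 'a' vs 'e' => DIFFER
  Position 4: 'b' vs 'b' => same
Positions that differ: 4

4


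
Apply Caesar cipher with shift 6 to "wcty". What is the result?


Caesar cipher: shift "wcty" by 6
  'w' (pos 22) + 6 = pos 2 = 'c'
  'c' (pos 2) + 6 = pos 8 = 'i'
  't' (pos 19) + 6 = pos 25 = 'z'
  'y' (pos 24) + 6 = pos 4 = 'e'
Result: cize

cize


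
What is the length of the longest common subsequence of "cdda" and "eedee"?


LCS of "cdda" and "eedee"
DP table:
           e    e    d    e    e
      0    0    0    0    0    0
  c   0    0    0    0    0    0
  d   0    0    0    1    1    1
  d   0    0    0    1    1    1
  a   0    0    0    1    1    1
LCS length = dp[4][5] = 1

1


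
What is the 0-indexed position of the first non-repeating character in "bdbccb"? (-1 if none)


Input: bdbccb
Character frequencies:
  'b': 3
  'c': 2
  'd': 1
Scanning left to right for freq == 1:
  Position 0 ('b'): freq=3, skip
  Position 1 ('d'): unique! => answer = 1

1


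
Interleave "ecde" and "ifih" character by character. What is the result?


Interleaving "ecde" and "ifih":
  Position 0: 'e' from first, 'i' from second => "ei"
  Position 1: 'c' from first, 'f' from second => "cf"
  Position 2: 'd' from first, 'i' from second => "di"
  Position 3: 'e' from first, 'h' from second => "eh"
Result: eicfdieh

eicfdieh


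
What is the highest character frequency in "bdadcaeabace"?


Input: bdadcaeabace
Character counts:
  'a': 4
  'b': 2
  'c': 2
  'd': 2
  'e': 2
Maximum frequency: 4

4


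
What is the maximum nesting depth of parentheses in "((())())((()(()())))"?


Input: "((())())((()(()())))"
Tracking depth:
  Position 0 '(': depth becomes 1
  Position 1 '(': depth becomes 2
  Position 2 '(': depth becomes 3
  Position 3 ')': depth becomes 2
  Position 4 ')': depth becomes 1
  Position 5 '(': depth becomes 2
  Position 6 ')': depth becomes 1
  Position 7 ')': depth becomes 0
  Position 8 '(': depth becomes 1
  Position 9 '(': depth becomes 2
  Position 10 '(': depth becomes 3
  Position 11 ')': depth becomes 2
  Position 12 '(': depth becomes 3
  Position 13 '(': depth becomes 4
  Position 14 ')': depth becomes 3
  Position 15 '(': depth becomes 4
  Position 16 ')': depth becomes 3
  Position 17 ')': depth becomes 2
  Position 18 ')': depth becomes 1
  Position 19 ')': depth becomes 0
Maximum depth reached: 4

4


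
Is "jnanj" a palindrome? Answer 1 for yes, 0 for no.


Input: jnanj
Reversed: jnanj
  Compare pos 0 ('j') with pos 4 ('j'): match
  Compare pos 1 ('n') with pos 3 ('n'): match
Result: palindrome

1


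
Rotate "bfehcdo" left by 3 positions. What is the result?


Input: "bfehcdo", rotate left by 3
First 3 characters: "bfe"
Remaining characters: "hcdo"
Concatenate remaining + first: "hcdo" + "bfe" = "hcdobfe"

hcdobfe


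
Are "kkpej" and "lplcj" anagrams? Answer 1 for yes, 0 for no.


Strings: "kkpej", "lplcj"
Sorted first:  ejkkp
Sorted second: cjllp
Differ at position 0: 'e' vs 'c' => not anagrams

0


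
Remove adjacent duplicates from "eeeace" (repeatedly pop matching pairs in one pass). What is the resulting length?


Input: eeeace
Stack-based adjacent duplicate removal:
  Read 'e': push. Stack: e
  Read 'e': matches stack top 'e' => pop. Stack: (empty)
  Read 'e': push. Stack: e
  Read 'a': push. Stack: ea
  Read 'c': push. Stack: eac
  Read 'e': push. Stack: eace
Final stack: "eace" (length 4)

4


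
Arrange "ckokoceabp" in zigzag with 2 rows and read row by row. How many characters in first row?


Zigzag "ckokoceabp" into 2 rows:
Placing characters:
  'c' => row 0
  'k' => row 1
  'o' => row 0
  'k' => row 1
  'o' => row 0
  'c' => row 1
  'e' => row 0
  'a' => row 1
  'b' => row 0
  'p' => row 1
Rows:
  Row 0: "cooeb"
  Row 1: "kkcap"
First row length: 5

5


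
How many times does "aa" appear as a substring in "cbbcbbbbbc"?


Searching for "aa" in "cbbcbbbbbc"
Scanning each position:
  Position 0: "cb" => no
  Position 1: "bb" => no
  Position 2: "bc" => no
  Position 3: "cb" => no
  Position 4: "bb" => no
  Position 5: "bb" => no
  Position 6: "bb" => no
  Position 7: "bb" => no
  Position 8: "bc" => no
Total occurrences: 0

0


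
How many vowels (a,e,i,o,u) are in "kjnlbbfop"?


Input: kjnlbbfop
Checking each character:
  'k' at position 0: consonant
  'j' at position 1: consonant
  'n' at position 2: consonant
  'l' at position 3: consonant
  'b' at position 4: consonant
  'b' at position 5: consonant
  'f' at position 6: consonant
  'o' at position 7: vowel (running total: 1)
  'p' at position 8: consonant
Total vowels: 1

1


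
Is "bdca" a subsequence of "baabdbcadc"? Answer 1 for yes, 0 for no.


Check if "bdca" is a subsequence of "baabdbcadc"
Greedy scan:
  Position 0 ('b'): matches sub[0] = 'b'
  Position 1 ('a'): no match needed
  Position 2 ('a'): no match needed
  Position 3 ('b'): no match needed
  Position 4 ('d'): matches sub[1] = 'd'
  Position 5 ('b'): no match needed
  Position 6 ('c'): matches sub[2] = 'c'
  Position 7 ('a'): matches sub[3] = 'a'
  Position 8 ('d'): no match needed
  Position 9 ('c'): no match needed
All 4 characters matched => is a subsequence

1


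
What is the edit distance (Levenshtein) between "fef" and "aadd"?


Computing edit distance: "fef" -> "aadd"
DP table:
           a    a    d    d
      0    1    2    3    4
  f   1    1    2    3    4
  e   2    2    2    3    4
  f   3    3    3    3    4
Edit distance = dp[3][4] = 4

4


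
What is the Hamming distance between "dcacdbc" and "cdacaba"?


Comparing "dcacdbc" and "cdacaba" position by position:
  Position 0: 'd' vs 'c' => differ
  Position 1: 'c' vs 'd' => differ
  Position 2: 'a' vs 'a' => same
  Position 3: 'c' vs 'c' => same
  Position 4: 'd' vs 'a' => differ
  Position 5: 'b' vs 'b' => same
  Position 6: 'c' vs 'a' => differ
Total differences (Hamming distance): 4

4


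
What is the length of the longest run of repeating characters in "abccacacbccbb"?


Input: "abccacacbccbb"
Scanning for longest run:
  Position 1 ('b'): new char, reset run to 1
  Position 2 ('c'): new char, reset run to 1
  Position 3 ('c'): continues run of 'c', length=2
  Position 4 ('a'): new char, reset run to 1
  Position 5 ('c'): new char, reset run to 1
  Position 6 ('a'): new char, reset run to 1
  Position 7 ('c'): new char, reset run to 1
  Position 8 ('b'): new char, reset run to 1
  Position 9 ('c'): new char, reset run to 1
  Position 10 ('c'): continues run of 'c', length=2
  Position 11 ('b'): new char, reset run to 1
  Position 12 ('b'): continues run of 'b', length=2
Longest run: 'c' with length 2

2


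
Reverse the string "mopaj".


Input: mopaj
Reading characters right to left:
  Position 4: 'j'
  Position 3: 'a'
  Position 2: 'p'
  Position 1: 'o'
  Position 0: 'm'
Reversed: japom

japom


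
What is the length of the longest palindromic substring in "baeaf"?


Input: "baeaf"
Checking substrings for palindromes:
  [1:4] "aea" (len 3) => palindrome
Longest palindromic substring: "aea" with length 3

3


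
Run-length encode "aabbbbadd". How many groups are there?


Input: aabbbbadd
Scanning for consecutive runs:
  Group 1: 'a' x 2 (positions 0-1)
  Group 2: 'b' x 4 (positions 2-5)
  Group 3: 'a' x 1 (positions 6-6)
  Group 4: 'd' x 2 (positions 7-8)
Total groups: 4

4


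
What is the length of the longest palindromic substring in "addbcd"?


Input: "addbcd"
Checking substrings for palindromes:
  [1:3] "dd" (len 2) => palindrome
Longest palindromic substring: "dd" with length 2

2


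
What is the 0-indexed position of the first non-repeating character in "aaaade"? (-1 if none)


Input: aaaade
Character frequencies:
  'a': 4
  'd': 1
  'e': 1
Scanning left to right for freq == 1:
  Position 0 ('a'): freq=4, skip
  Position 1 ('a'): freq=4, skip
  Position 2 ('a'): freq=4, skip
  Position 3 ('a'): freq=4, skip
  Position 4 ('d'): unique! => answer = 4

4


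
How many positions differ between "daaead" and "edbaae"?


Comparing "daaead" and "edbaae" position by position:
  Position 0: 'd' vs 'e' => DIFFER
  Position 1: 'a' vs 'd' => DIFFER
  Position 2: 'a' vs 'b' => DIFFER
  Position 3: 'e' vs 'a' => DIFFER
  Position 4: 'a' vs 'a' => same
  Position 5: 'd' vs 'e' => DIFFER
Positions that differ: 5

5


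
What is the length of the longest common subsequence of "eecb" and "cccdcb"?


LCS of "eecb" and "cccdcb"
DP table:
           c    c    c    d    c    b
      0    0    0    0    0    0    0
  e   0    0    0    0    0    0    0
  e   0    0    0    0    0    0    0
  c   0    1    1    1    1    1    1
  b   0    1    1    1    1    1    2
LCS length = dp[4][6] = 2

2


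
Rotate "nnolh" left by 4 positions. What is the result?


Input: "nnolh", rotate left by 4
First 4 characters: "nnol"
Remaining characters: "h"
Concatenate remaining + first: "h" + "nnol" = "hnnol"

hnnol


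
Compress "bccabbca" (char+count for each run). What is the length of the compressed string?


Input: bccabbca
Runs:
  'b' x 1 => "b1"
  'c' x 2 => "c2"
  'a' x 1 => "a1"
  'b' x 2 => "b2"
  'c' x 1 => "c1"
  'a' x 1 => "a1"
Compressed: "b1c2a1b2c1a1"
Compressed length: 12

12


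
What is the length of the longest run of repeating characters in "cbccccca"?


Input: "cbccccca"
Scanning for longest run:
  Position 1 ('b'): new char, reset run to 1
  Position 2 ('c'): new char, reset run to 1
  Position 3 ('c'): continues run of 'c', length=2
  Position 4 ('c'): continues run of 'c', length=3
  Position 5 ('c'): continues run of 'c', length=4
  Position 6 ('c'): continues run of 'c', length=5
  Position 7 ('a'): new char, reset run to 1
Longest run: 'c' with length 5

5


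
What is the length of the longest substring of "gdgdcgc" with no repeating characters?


Input: "gdgdcgc"
Sliding window (track last position of each char):
  Position 0 ('g'): window [0,0] length 1 -- new best
  Position 1 ('d'): window [0,1] length 2 -- new best
  Position 2 ('g'): repeat (last at 0), move window start to 1
  Position 2 ('g'): window [1,2] length 2
  Position 3 ('d'): repeat (last at 1), move window start to 2
  Position 3 ('d'): window [2,3] length 2
  Position 4 ('c'): window [2,4] length 3 -- new best
  Position 5 ('g'): repeat (last at 2), move window start to 3
  Position 5 ('g'): window [3,5] length 3
  Position 6 ('c'): repeat (last at 4), move window start to 5
  Position 6 ('c'): window [5,6] length 2
Longest substring with no repeats: "gdc" with length 3

3


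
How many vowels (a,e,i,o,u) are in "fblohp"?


Input: fblohp
Checking each character:
  'f' at position 0: consonant
  'b' at position 1: consonant
  'l' at position 2: consonant
  'o' at position 3: vowel (running total: 1)
  'h' at position 4: consonant
  'p' at position 5: consonant
Total vowels: 1

1


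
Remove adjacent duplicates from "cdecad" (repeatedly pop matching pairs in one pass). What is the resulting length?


Input: cdecad
Stack-based adjacent duplicate removal:
  Read 'c': push. Stack: c
  Read 'd': push. Stack: cd
  Read 'e': push. Stack: cde
  Read 'c': push. Stack: cdec
  Read 'a': push. Stack: cdeca
  Read 'd': push. Stack: cdecad
Final stack: "cdecad" (length 6)

6


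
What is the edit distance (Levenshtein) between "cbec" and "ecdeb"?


Computing edit distance: "cbec" -> "ecdeb"
DP table:
           e    c    d    e    b
      0    1    2    3    4    5
  c   1    1    1    2    3    4
  b   2    2    2    2    3    3
  e   3    2    3    3    2    3
  c   4    3    2    3    3    3
Edit distance = dp[4][5] = 3

3


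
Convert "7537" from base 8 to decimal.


Input: "7537" in base 8
Positional expansion:
  Digit '7' (value 7) x 8^3 = 3584
  Digit '5' (value 5) x 8^2 = 320
  Digit '3' (value 3) x 8^1 = 24
  Digit '7' (value 7) x 8^0 = 7
Sum = 3935

3935


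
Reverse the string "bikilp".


Input: bikilp
Reading characters right to left:
  Position 5: 'p'
  Position 4: 'l'
  Position 3: 'i'
  Position 2: 'k'
  Position 1: 'i'
  Position 0: 'b'
Reversed: plikib

plikib


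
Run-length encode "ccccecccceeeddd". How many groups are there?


Input: ccccecccceeeddd
Scanning for consecutive runs:
  Group 1: 'c' x 4 (positions 0-3)
  Group 2: 'e' x 1 (positions 4-4)
  Group 3: 'c' x 4 (positions 5-8)
  Group 4: 'e' x 3 (positions 9-11)
  Group 5: 'd' x 3 (positions 12-14)
Total groups: 5

5


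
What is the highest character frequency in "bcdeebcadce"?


Input: bcdeebcadce
Character counts:
  'a': 1
  'b': 2
  'c': 3
  'd': 2
  'e': 3
Maximum frequency: 3

3


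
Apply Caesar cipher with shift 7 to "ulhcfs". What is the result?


Caesar cipher: shift "ulhcfs" by 7
  'u' (pos 20) + 7 = pos 1 = 'b'
  'l' (pos 11) + 7 = pos 18 = 's'
  'h' (pos 7) + 7 = pos 14 = 'o'
  'c' (pos 2) + 7 = pos 9 = 'j'
  'f' (pos 5) + 7 = pos 12 = 'm'
  's' (pos 18) + 7 = pos 25 = 'z'
Result: bsojmz

bsojmz


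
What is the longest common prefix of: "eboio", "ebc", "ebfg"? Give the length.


Words: eboio, ebc, ebfg
  Position 0: all 'e' => match
  Position 1: all 'b' => match
  Position 2: ('o', 'c', 'f') => mismatch, stop
LCP = "eb" (length 2)

2


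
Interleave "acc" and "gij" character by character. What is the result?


Interleaving "acc" and "gij":
  Position 0: 'a' from first, 'g' from second => "ag"
  Position 1: 'c' from first, 'i' from second => "ci"
  Position 2: 'c' from first, 'j' from second => "cj"
Result: agcicj

agcicj


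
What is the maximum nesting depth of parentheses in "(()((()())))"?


Input: "(()((()())))"
Tracking depth:
  Position 0 '(': depth becomes 1
  Position 1 '(': depth becomes 2
  Position 2 ')': depth becomes 1
  Position 3 '(': depth becomes 2
  Position 4 '(': depth becomes 3
  Position 5 '(': depth becomes 4
  Position 6 ')': depth becomes 3
  Position 7 '(': depth becomes 4
  Position 8 ')': depth becomes 3
  Position 9 ')': depth becomes 2
  Position 10 ')': depth becomes 1
  Position 11 ')': depth becomes 0
Maximum depth reached: 4

4


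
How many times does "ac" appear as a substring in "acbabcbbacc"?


Searching for "ac" in "acbabcbbacc"
Scanning each position:
  Position 0: "ac" => MATCH
  Position 1: "cb" => no
  Position 2: "ba" => no
  Position 3: "ab" => no
  Position 4: "bc" => no
  Position 5: "cb" => no
  Position 6: "bb" => no
  Position 7: "ba" => no
  Position 8: "ac" => MATCH
  Position 9: "cc" => no
Total occurrences: 2

2


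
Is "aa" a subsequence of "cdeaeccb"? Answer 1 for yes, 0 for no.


Check if "aa" is a subsequence of "cdeaeccb"
Greedy scan:
  Position 0 ('c'): no match needed
  Position 1 ('d'): no match needed
  Position 2 ('e'): no match needed
  Position 3 ('a'): matches sub[0] = 'a'
  Position 4 ('e'): no match needed
  Position 5 ('c'): no match needed
  Position 6 ('c'): no match needed
  Position 7 ('b'): no match needed
Only matched 1/2 characters => not a subsequence

0


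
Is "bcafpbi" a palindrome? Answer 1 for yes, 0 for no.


Input: bcafpbi
Reversed: ibpfacb
  Compare pos 0 ('b') with pos 6 ('i'): MISMATCH
  Compare pos 1 ('c') with pos 5 ('b'): MISMATCH
  Compare pos 2 ('a') with pos 4 ('p'): MISMATCH
Result: not a palindrome

0


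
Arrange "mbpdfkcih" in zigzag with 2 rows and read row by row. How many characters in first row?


Zigzag "mbpdfkcih" into 2 rows:
Placing characters:
  'm' => row 0
  'b' => row 1
  'p' => row 0
  'd' => row 1
  'f' => row 0
  'k' => row 1
  'c' => row 0
  'i' => row 1
  'h' => row 0
Rows:
  Row 0: "mpfch"
  Row 1: "bdki"
First row length: 5

5


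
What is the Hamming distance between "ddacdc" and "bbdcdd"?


Comparing "ddacdc" and "bbdcdd" position by position:
  Position 0: 'd' vs 'b' => differ
  Position 1: 'd' vs 'b' => differ
  Position 2: 'a' vs 'd' => differ
  Position 3: 'c' vs 'c' => same
  Position 4: 'd' vs 'd' => same
  Position 5: 'c' vs 'd' => differ
Total differences (Hamming distance): 4

4


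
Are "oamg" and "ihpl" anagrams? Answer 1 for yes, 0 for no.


Strings: "oamg", "ihpl"
Sorted first:  agmo
Sorted second: hilp
Differ at position 0: 'a' vs 'h' => not anagrams

0


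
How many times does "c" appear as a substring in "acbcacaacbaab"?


Searching for "c" in "acbcacaacbaab"
Scanning each position:
  Position 0: "a" => no
  Position 1: "c" => MATCH
  Position 2: "b" => no
  Position 3: "c" => MATCH
  Position 4: "a" => no
  Position 5: "c" => MATCH
  Position 6: "a" => no
  Position 7: "a" => no
  Position 8: "c" => MATCH
  Position 9: "b" => no
  Position 10: "a" => no
  Position 11: "a" => no
  Position 12: "b" => no
Total occurrences: 4

4


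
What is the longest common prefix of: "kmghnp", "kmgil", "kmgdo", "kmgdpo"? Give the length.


Words: kmghnp, kmgil, kmgdo, kmgdpo
  Position 0: all 'k' => match
  Position 1: all 'm' => match
  Position 2: all 'g' => match
  Position 3: ('h', 'i', 'd', 'd') => mismatch, stop
LCP = "kmg" (length 3)

3


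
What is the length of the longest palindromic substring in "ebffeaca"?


Input: "ebffeaca"
Checking substrings for palindromes:
  [5:8] "aca" (len 3) => palindrome
  [2:4] "ff" (len 2) => palindrome
Longest palindromic substring: "aca" with length 3

3


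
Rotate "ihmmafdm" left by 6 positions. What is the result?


Input: "ihmmafdm", rotate left by 6
First 6 characters: "ihmmaf"
Remaining characters: "dm"
Concatenate remaining + first: "dm" + "ihmmaf" = "dmihmmaf"

dmihmmaf


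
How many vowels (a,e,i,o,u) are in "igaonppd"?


Input: igaonppd
Checking each character:
  'i' at position 0: vowel (running total: 1)
  'g' at position 1: consonant
  'a' at position 2: vowel (running total: 2)
  'o' at position 3: vowel (running total: 3)
  'n' at position 4: consonant
  'p' at position 5: consonant
  'p' at position 6: consonant
  'd' at position 7: consonant
Total vowels: 3

3


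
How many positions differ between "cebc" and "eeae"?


Comparing "cebc" and "eeae" position by position:
  Position 0: 'c' vs 'e' => DIFFER
  Position 1: 'e' vs 'e' => same
  Position 2: 'b' vs 'a' => DIFFER
  Position 3: 'c' vs 'e' => DIFFER
Positions that differ: 3

3


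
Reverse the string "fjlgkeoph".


Input: fjlgkeoph
Reading characters right to left:
  Position 8: 'h'
  Position 7: 'p'
  Position 6: 'o'
  Position 5: 'e'
  Position 4: 'k'
  Position 3: 'g'
  Position 2: 'l'
  Position 1: 'j'
  Position 0: 'f'
Reversed: hpoekgljf

hpoekgljf


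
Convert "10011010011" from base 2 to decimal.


Input: "10011010011" in base 2
Positional expansion:
  Digit '1' (value 1) x 2^10 = 1024
  Digit '0' (value 0) x 2^9 = 0
  Digit '0' (value 0) x 2^8 = 0
  Digit '1' (value 1) x 2^7 = 128
  Digit '1' (value 1) x 2^6 = 64
  Digit '0' (value 0) x 2^5 = 0
  Digit '1' (value 1) x 2^4 = 16
  Digit '0' (value 0) x 2^3 = 0
  Digit '0' (value 0) x 2^2 = 0
  Digit '1' (value 1) x 2^1 = 2
  Digit '1' (value 1) x 2^0 = 1
Sum = 1235

1235


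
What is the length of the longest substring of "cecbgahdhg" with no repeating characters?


Input: "cecbgahdhg"
Sliding window (track last position of each char):
  Position 0 ('c'): window [0,0] length 1 -- new best
  Position 1 ('e'): window [0,1] length 2 -- new best
  Position 2 ('c'): repeat (last at 0), move window start to 1
  Position 2 ('c'): window [1,2] length 2
  Position 3 ('b'): window [1,3] length 3 -- new best
  Position 4 ('g'): window [1,4] length 4 -- new best
  Position 5 ('a'): window [1,5] length 5 -- new best
  Position 6 ('h'): window [1,6] length 6 -- new best
  Position 7 ('d'): window [1,7] length 7 -- new best
  Position 8 ('h'): repeat (last at 6), move window start to 7
  Position 8 ('h'): window [7,8] length 2
  Position 9 ('g'): window [7,9] length 3
Longest substring with no repeats: "ecbgahd" with length 7

7


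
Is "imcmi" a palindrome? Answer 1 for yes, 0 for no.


Input: imcmi
Reversed: imcmi
  Compare pos 0 ('i') with pos 4 ('i'): match
  Compare pos 1 ('m') with pos 3 ('m'): match
Result: palindrome

1


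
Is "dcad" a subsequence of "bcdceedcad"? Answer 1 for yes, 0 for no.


Check if "dcad" is a subsequence of "bcdceedcad"
Greedy scan:
  Position 0 ('b'): no match needed
  Position 1 ('c'): no match needed
  Position 2 ('d'): matches sub[0] = 'd'
  Position 3 ('c'): matches sub[1] = 'c'
  Position 4 ('e'): no match needed
  Position 5 ('e'): no match needed
  Position 6 ('d'): no match needed
  Position 7 ('c'): no match needed
  Position 8 ('a'): matches sub[2] = 'a'
  Position 9 ('d'): matches sub[3] = 'd'
All 4 characters matched => is a subsequence

1


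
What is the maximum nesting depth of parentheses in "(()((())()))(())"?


Input: "(()((())()))(())"
Tracking depth:
  Position 0 '(': depth becomes 1
  Position 1 '(': depth becomes 2
  Position 2 ')': depth becomes 1
  Position 3 '(': depth becomes 2
  Position 4 '(': depth becomes 3
  Position 5 '(': depth becomes 4
  Position 6 ')': depth becomes 3
  Position 7 ')': depth becomes 2
  Position 8 '(': depth becomes 3
  Position 9 ')': depth becomes 2
  Position 10 ')': depth becomes 1
  Position 11 ')': depth becomes 0
  Position 12 '(': depth becomes 1
  Position 13 '(': depth becomes 2
  Position 14 ')': depth becomes 1
  Position 15 ')': depth becomes 0
Maximum depth reached: 4

4


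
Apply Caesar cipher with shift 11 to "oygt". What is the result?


Caesar cipher: shift "oygt" by 11
  'o' (pos 14) + 11 = pos 25 = 'z'
  'y' (pos 24) + 11 = pos 9 = 'j'
  'g' (pos 6) + 11 = pos 17 = 'r'
  't' (pos 19) + 11 = pos 4 = 'e'
Result: zjre

zjre


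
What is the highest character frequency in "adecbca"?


Input: adecbca
Character counts:
  'a': 2
  'b': 1
  'c': 2
  'd': 1
  'e': 1
Maximum frequency: 2

2


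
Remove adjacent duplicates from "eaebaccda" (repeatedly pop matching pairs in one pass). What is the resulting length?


Input: eaebaccda
Stack-based adjacent duplicate removal:
  Read 'e': push. Stack: e
  Read 'a': push. Stack: ea
  Read 'e': push. Stack: eae
  Read 'b': push. Stack: eaeb
  Read 'a': push. Stack: eaeba
  Read 'c': push. Stack: eaebac
  Read 'c': matches stack top 'c' => pop. Stack: eaeba
  Read 'd': push. Stack: eaebad
  Read 'a': push. Stack: eaebada
Final stack: "eaebada" (length 7)

7


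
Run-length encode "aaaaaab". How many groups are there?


Input: aaaaaab
Scanning for consecutive runs:
  Group 1: 'a' x 6 (positions 0-5)
  Group 2: 'b' x 1 (positions 6-6)
Total groups: 2

2


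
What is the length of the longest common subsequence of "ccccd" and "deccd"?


LCS of "ccccd" and "deccd"
DP table:
           d    e    c    c    d
      0    0    0    0    0    0
  c   0    0    0    1    1    1
  c   0    0    0    1    2    2
  c   0    0    0    1    2    2
  c   0    0    0    1    2    2
  d   0    1    1    1    2    3
LCS length = dp[5][5] = 3

3


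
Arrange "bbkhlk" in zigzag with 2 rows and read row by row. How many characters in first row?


Zigzag "bbkhlk" into 2 rows:
Placing characters:
  'b' => row 0
  'b' => row 1
  'k' => row 0
  'h' => row 1
  'l' => row 0
  'k' => row 1
Rows:
  Row 0: "bkl"
  Row 1: "bhk"
First row length: 3

3


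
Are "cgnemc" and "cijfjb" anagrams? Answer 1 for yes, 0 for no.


Strings: "cgnemc", "cijfjb"
Sorted first:  ccegmn
Sorted second: bcfijj
Differ at position 0: 'c' vs 'b' => not anagrams

0


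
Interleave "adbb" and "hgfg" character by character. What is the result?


Interleaving "adbb" and "hgfg":
  Position 0: 'a' from first, 'h' from second => "ah"
  Position 1: 'd' from first, 'g' from second => "dg"
  Position 2: 'b' from first, 'f' from second => "bf"
  Position 3: 'b' from first, 'g' from second => "bg"
Result: ahdgbfbg

ahdgbfbg


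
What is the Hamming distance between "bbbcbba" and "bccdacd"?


Comparing "bbbcbba" and "bccdacd" position by position:
  Position 0: 'b' vs 'b' => same
  Position 1: 'b' vs 'c' => differ
  Position 2: 'b' vs 'c' => differ
  Position 3: 'c' vs 'd' => differ
  Position 4: 'b' vs 'a' => differ
  Position 5: 'b' vs 'c' => differ
  Position 6: 'a' vs 'd' => differ
Total differences (Hamming distance): 6

6


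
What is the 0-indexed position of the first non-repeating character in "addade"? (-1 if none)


Input: addade
Character frequencies:
  'a': 2
  'd': 3
  'e': 1
Scanning left to right for freq == 1:
  Position 0 ('a'): freq=2, skip
  Position 1 ('d'): freq=3, skip
  Position 2 ('d'): freq=3, skip
  Position 3 ('a'): freq=2, skip
  Position 4 ('d'): freq=3, skip
  Position 5 ('e'): unique! => answer = 5

5


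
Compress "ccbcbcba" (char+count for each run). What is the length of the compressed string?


Input: ccbcbcba
Runs:
  'c' x 2 => "c2"
  'b' x 1 => "b1"
  'c' x 1 => "c1"
  'b' x 1 => "b1"
  'c' x 1 => "c1"
  'b' x 1 => "b1"
  'a' x 1 => "a1"
Compressed: "c2b1c1b1c1b1a1"
Compressed length: 14

14


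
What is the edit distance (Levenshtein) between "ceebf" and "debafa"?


Computing edit distance: "ceebf" -> "debafa"
DP table:
           d    e    b    a    f    a
      0    1    2    3    4    5    6
  c   1    1    2    3    4    5    6
  e   2    2    1    2    3    4    5
  e   3    3    2    2    3    4    5
  b   4    4    3    2    3    4    5
  f   5    5    4    3    3    3    4
Edit distance = dp[5][6] = 4

4


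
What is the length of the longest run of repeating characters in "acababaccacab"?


Input: "acababaccacab"
Scanning for longest run:
  Position 1 ('c'): new char, reset run to 1
  Position 2 ('a'): new char, reset run to 1
  Position 3 ('b'): new char, reset run to 1
  Position 4 ('a'): new char, reset run to 1
  Position 5 ('b'): new char, reset run to 1
  Position 6 ('a'): new char, reset run to 1
  Position 7 ('c'): new char, reset run to 1
  Position 8 ('c'): continues run of 'c', length=2
  Position 9 ('a'): new char, reset run to 1
  Position 10 ('c'): new char, reset run to 1
  Position 11 ('a'): new char, reset run to 1
  Position 12 ('b'): new char, reset run to 1
Longest run: 'c' with length 2

2


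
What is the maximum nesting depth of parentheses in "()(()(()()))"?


Input: "()(()(()()))"
Tracking depth:
  Position 0 '(': depth becomes 1
  Position 1 ')': depth becomes 0
  Position 2 '(': depth becomes 1
  Position 3 '(': depth becomes 2
  Position 4 ')': depth becomes 1
  Position 5 '(': depth becomes 2
  Position 6 '(': depth becomes 3
  Position 7 ')': depth becomes 2
  Position 8 '(': depth becomes 3
  Position 9 ')': depth becomes 2
  Position 10 ')': depth becomes 1
  Position 11 ')': depth becomes 0
Maximum depth reached: 3

3


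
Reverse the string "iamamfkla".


Input: iamamfkla
Reading characters right to left:
  Position 8: 'a'
  Position 7: 'l'
  Position 6: 'k'
  Position 5: 'f'
  Position 4: 'm'
  Position 3: 'a'
  Position 2: 'm'
  Position 1: 'a'
  Position 0: 'i'
Reversed: alkfmamai

alkfmamai


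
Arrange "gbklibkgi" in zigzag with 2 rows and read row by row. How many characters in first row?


Zigzag "gbklibkgi" into 2 rows:
Placing characters:
  'g' => row 0
  'b' => row 1
  'k' => row 0
  'l' => row 1
  'i' => row 0
  'b' => row 1
  'k' => row 0
  'g' => row 1
  'i' => row 0
Rows:
  Row 0: "gkiki"
  Row 1: "blbg"
First row length: 5

5


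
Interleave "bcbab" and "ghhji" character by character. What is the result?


Interleaving "bcbab" and "ghhji":
  Position 0: 'b' from first, 'g' from second => "bg"
  Position 1: 'c' from first, 'h' from second => "ch"
  Position 2: 'b' from first, 'h' from second => "bh"
  Position 3: 'a' from first, 'j' from second => "aj"
  Position 4: 'b' from first, 'i' from second => "bi"
Result: bgchbhajbi

bgchbhajbi


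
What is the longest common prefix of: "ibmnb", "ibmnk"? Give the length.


Words: ibmnb, ibmnk
  Position 0: all 'i' => match
  Position 1: all 'b' => match
  Position 2: all 'm' => match
  Position 3: all 'n' => match
  Position 4: ('b', 'k') => mismatch, stop
LCP = "ibmn" (length 4)

4


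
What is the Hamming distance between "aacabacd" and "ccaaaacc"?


Comparing "aacabacd" and "ccaaaacc" position by position:
  Position 0: 'a' vs 'c' => differ
  Position 1: 'a' vs 'c' => differ
  Position 2: 'c' vs 'a' => differ
  Position 3: 'a' vs 'a' => same
  Position 4: 'b' vs 'a' => differ
  Position 5: 'a' vs 'a' => same
  Position 6: 'c' vs 'c' => same
  Position 7: 'd' vs 'c' => differ
Total differences (Hamming distance): 5

5


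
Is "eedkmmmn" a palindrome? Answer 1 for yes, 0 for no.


Input: eedkmmmn
Reversed: nmmmkdee
  Compare pos 0 ('e') with pos 7 ('n'): MISMATCH
  Compare pos 1 ('e') with pos 6 ('m'): MISMATCH
  Compare pos 2 ('d') with pos 5 ('m'): MISMATCH
  Compare pos 3 ('k') with pos 4 ('m'): MISMATCH
Result: not a palindrome

0


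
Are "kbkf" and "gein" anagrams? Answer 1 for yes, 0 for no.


Strings: "kbkf", "gein"
Sorted first:  bfkk
Sorted second: egin
Differ at position 0: 'b' vs 'e' => not anagrams

0


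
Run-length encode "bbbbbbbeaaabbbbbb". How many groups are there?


Input: bbbbbbbeaaabbbbbb
Scanning for consecutive runs:
  Group 1: 'b' x 7 (positions 0-6)
  Group 2: 'e' x 1 (positions 7-7)
  Group 3: 'a' x 3 (positions 8-10)
  Group 4: 'b' x 6 (positions 11-16)
Total groups: 4

4


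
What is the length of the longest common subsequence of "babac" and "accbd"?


LCS of "babac" and "accbd"
DP table:
           a    c    c    b    d
      0    0    0    0    0    0
  b   0    0    0    0    1    1
  a   0    1    1    1    1    1
  b   0    1    1    1    2    2
  a   0    1    1    1    2    2
  c   0    1    2    2    2    2
LCS length = dp[5][5] = 2

2


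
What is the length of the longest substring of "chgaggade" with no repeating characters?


Input: "chgaggade"
Sliding window (track last position of each char):
  Position 0 ('c'): window [0,0] length 1 -- new best
  Position 1 ('h'): window [0,1] length 2 -- new best
  Position 2 ('g'): window [0,2] length 3 -- new best
  Position 3 ('a'): window [0,3] length 4 -- new best
  Position 4 ('g'): repeat (last at 2), move window start to 3
  Position 4 ('g'): window [3,4] length 2
  Position 5 ('g'): repeat (last at 4), move window start to 5
  Position 5 ('g'): window [5,5] length 1
  Position 6 ('a'): window [5,6] length 2
  Position 7 ('d'): window [5,7] length 3
  Position 8 ('e'): window [5,8] length 4
Longest substring with no repeats: "chga" with length 4

4


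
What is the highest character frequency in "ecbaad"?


Input: ecbaad
Character counts:
  'a': 2
  'b': 1
  'c': 1
  'd': 1
  'e': 1
Maximum frequency: 2

2


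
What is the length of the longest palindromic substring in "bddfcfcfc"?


Input: "bddfcfcfc"
Checking substrings for palindromes:
  [3:8] "fcfcf" (len 5) => palindrome
  [4:9] "cfcfc" (len 5) => palindrome
  [3:6] "fcf" (len 3) => palindrome
  [4:7] "cfc" (len 3) => palindrome
  [5:8] "fcf" (len 3) => palindrome
  [6:9] "cfc" (len 3) => palindrome
Longest palindromic substring: "fcfcf" with length 5

5


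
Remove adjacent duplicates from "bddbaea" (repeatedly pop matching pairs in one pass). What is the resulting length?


Input: bddbaea
Stack-based adjacent duplicate removal:
  Read 'b': push. Stack: b
  Read 'd': push. Stack: bd
  Read 'd': matches stack top 'd' => pop. Stack: b
  Read 'b': matches stack top 'b' => pop. Stack: (empty)
  Read 'a': push. Stack: a
  Read 'e': push. Stack: ae
  Read 'a': push. Stack: aea
Final stack: "aea" (length 3)

3


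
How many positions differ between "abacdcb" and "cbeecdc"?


Comparing "abacdcb" and "cbeecdc" position by position:
  Position 0: 'a' vs 'c' => DIFFER
  Position 1: 'b' vs 'b' => same
  Position 2: 'a' vs 'e' => DIFFER
  Position 3: 'c' vs 'e' => DIFFER
  Position 4: 'd' vs 'c' => DIFFER
  Position 5: 'c' vs 'd' => DIFFER
  Position 6: 'b' vs 'c' => DIFFER
Positions that differ: 6

6


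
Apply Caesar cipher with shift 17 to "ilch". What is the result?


Caesar cipher: shift "ilch" by 17
  'i' (pos 8) + 17 = pos 25 = 'z'
  'l' (pos 11) + 17 = pos 2 = 'c'
  'c' (pos 2) + 17 = pos 19 = 't'
  'h' (pos 7) + 17 = pos 24 = 'y'
Result: zcty

zcty


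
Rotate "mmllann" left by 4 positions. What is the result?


Input: "mmllann", rotate left by 4
First 4 characters: "mmll"
Remaining characters: "ann"
Concatenate remaining + first: "ann" + "mmll" = "annmmll"

annmmll


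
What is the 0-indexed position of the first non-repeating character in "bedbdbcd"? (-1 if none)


Input: bedbdbcd
Character frequencies:
  'b': 3
  'c': 1
  'd': 3
  'e': 1
Scanning left to right for freq == 1:
  Position 0 ('b'): freq=3, skip
  Position 1 ('e'): unique! => answer = 1

1


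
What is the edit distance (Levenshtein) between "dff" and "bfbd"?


Computing edit distance: "dff" -> "bfbd"
DP table:
           b    f    b    d
      0    1    2    3    4
  d   1    1    2    3    3
  f   2    2    1    2    3
  f   3    3    2    2    3
Edit distance = dp[3][4] = 3

3


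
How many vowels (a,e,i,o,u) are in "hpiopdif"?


Input: hpiopdif
Checking each character:
  'h' at position 0: consonant
  'p' at position 1: consonant
  'i' at position 2: vowel (running total: 1)
  'o' at position 3: vowel (running total: 2)
  'p' at position 4: consonant
  'd' at position 5: consonant
  'i' at position 6: vowel (running total: 3)
  'f' at position 7: consonant
Total vowels: 3

3


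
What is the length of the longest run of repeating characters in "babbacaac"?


Input: "babbacaac"
Scanning for longest run:
  Position 1 ('a'): new char, reset run to 1
  Position 2 ('b'): new char, reset run to 1
  Position 3 ('b'): continues run of 'b', length=2
  Position 4 ('a'): new char, reset run to 1
  Position 5 ('c'): new char, reset run to 1
  Position 6 ('a'): new char, reset run to 1
  Position 7 ('a'): continues run of 'a', length=2
  Position 8 ('c'): new char, reset run to 1
Longest run: 'b' with length 2

2


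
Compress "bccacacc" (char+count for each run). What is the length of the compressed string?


Input: bccacacc
Runs:
  'b' x 1 => "b1"
  'c' x 2 => "c2"
  'a' x 1 => "a1"
  'c' x 1 => "c1"
  'a' x 1 => "a1"
  'c' x 2 => "c2"
Compressed: "b1c2a1c1a1c2"
Compressed length: 12

12


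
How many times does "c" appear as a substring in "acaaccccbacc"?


Searching for "c" in "acaaccccbacc"
Scanning each position:
  Position 0: "a" => no
  Position 1: "c" => MATCH
  Position 2: "a" => no
  Position 3: "a" => no
  Position 4: "c" => MATCH
  Position 5: "c" => MATCH
  Position 6: "c" => MATCH
  Position 7: "c" => MATCH
  Position 8: "b" => no
  Position 9: "a" => no
  Position 10: "c" => MATCH
  Position 11: "c" => MATCH
Total occurrences: 7

7


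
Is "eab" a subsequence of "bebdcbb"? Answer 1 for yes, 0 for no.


Check if "eab" is a subsequence of "bebdcbb"
Greedy scan:
  Position 0 ('b'): no match needed
  Position 1 ('e'): matches sub[0] = 'e'
  Position 2 ('b'): no match needed
  Position 3 ('d'): no match needed
  Position 4 ('c'): no match needed
  Position 5 ('b'): no match needed
  Position 6 ('b'): no match needed
Only matched 1/3 characters => not a subsequence

0


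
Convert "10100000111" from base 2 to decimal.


Input: "10100000111" in base 2
Positional expansion:
  Digit '1' (value 1) x 2^10 = 1024
  Digit '0' (value 0) x 2^9 = 0
  Digit '1' (value 1) x 2^8 = 256
  Digit '0' (value 0) x 2^7 = 0
  Digit '0' (value 0) x 2^6 = 0
  Digit '0' (value 0) x 2^5 = 0
  Digit '0' (value 0) x 2^4 = 0
  Digit '0' (value 0) x 2^3 = 0
  Digit '1' (value 1) x 2^2 = 4
  Digit '1' (value 1) x 2^1 = 2
  Digit '1' (value 1) x 2^0 = 1
Sum = 1287

1287


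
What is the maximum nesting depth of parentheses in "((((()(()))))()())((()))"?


Input: "((((()(()))))()())((()))"
Tracking depth:
  Position 0 '(': depth becomes 1
  Position 1 '(': depth becomes 2
  Position 2 '(': depth becomes 3
  Position 3 '(': depth becomes 4
  Position 4 '(': depth becomes 5
  Position 5 ')': depth becomes 4
  Position 6 '(': depth becomes 5
  Position 7 '(': depth becomes 6
  Position 8 ')': depth becomes 5
  Position 9 ')': depth becomes 4
  Position 10 ')': depth becomes 3
  Position 11 ')': depth becomes 2
  Position 12 ')': depth becomes 1
  Position 13 '(': depth becomes 2
  Position 14 ')': depth becomes 1
  Position 15 '(': depth becomes 2
  Position 16 ')': depth becomes 1
  Position 17 ')': depth becomes 0
  Position 18 '(': depth becomes 1
  Position 19 '(': depth becomes 2
  Position 20 '(': depth becomes 3
  Position 21 ')': depth becomes 2
  Position 22 ')': depth becomes 1
  Position 23 ')': depth becomes 0
Maximum depth reached: 6

6


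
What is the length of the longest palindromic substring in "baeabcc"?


Input: "baeabcc"
Checking substrings for palindromes:
  [0:5] "baeab" (len 5) => palindrome
  [1:4] "aea" (len 3) => palindrome
  [5:7] "cc" (len 2) => palindrome
Longest palindromic substring: "baeab" with length 5

5


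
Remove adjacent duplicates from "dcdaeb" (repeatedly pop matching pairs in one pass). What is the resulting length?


Input: dcdaeb
Stack-based adjacent duplicate removal:
  Read 'd': push. Stack: d
  Read 'c': push. Stack: dc
  Read 'd': push. Stack: dcd
  Read 'a': push. Stack: dcda
  Read 'e': push. Stack: dcdae
  Read 'b': push. Stack: dcdaeb
Final stack: "dcdaeb" (length 6)

6


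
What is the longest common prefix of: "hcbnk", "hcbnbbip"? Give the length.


Words: hcbnk, hcbnbbip
  Position 0: all 'h' => match
  Position 1: all 'c' => match
  Position 2: all 'b' => match
  Position 3: all 'n' => match
  Position 4: ('k', 'b') => mismatch, stop
LCP = "hcbn" (length 4)

4


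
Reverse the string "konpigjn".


Input: konpigjn
Reading characters right to left:
  Position 7: 'n'
  Position 6: 'j'
  Position 5: 'g'
  Position 4: 'i'
  Position 3: 'p'
  Position 2: 'n'
  Position 1: 'o'
  Position 0: 'k'
Reversed: njgipnok

njgipnok


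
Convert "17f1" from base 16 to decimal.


Input: "17f1" in base 16
Positional expansion:
  Digit '1' (value 1) x 16^3 = 4096
  Digit '7' (value 7) x 16^2 = 1792
  Digit 'f' (value 15) x 16^1 = 240
  Digit '1' (value 1) x 16^0 = 1
Sum = 6129

6129


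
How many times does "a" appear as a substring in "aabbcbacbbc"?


Searching for "a" in "aabbcbacbbc"
Scanning each position:
  Position 0: "a" => MATCH
  Position 1: "a" => MATCH
  Position 2: "b" => no
  Position 3: "b" => no
  Position 4: "c" => no
  Position 5: "b" => no
  Position 6: "a" => MATCH
  Position 7: "c" => no
  Position 8: "b" => no
  Position 9: "b" => no
  Position 10: "c" => no
Total occurrences: 3

3
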